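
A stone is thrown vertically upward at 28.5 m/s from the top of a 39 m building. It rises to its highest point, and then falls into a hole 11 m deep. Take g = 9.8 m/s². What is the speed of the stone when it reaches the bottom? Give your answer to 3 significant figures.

42.3 m/s

Phase 1 (rising): v₀ = 28.5 m/s, a = -9.8 m/s².
v = v₀ + at → t = (0 − 28.5) / -9.8 = 2.91 s
v² = v₀² + 2aΔx → Δx = (0² − 28.5²)/(2·-9.8) = 41.4 m

Phase 2 (falling): v₀ = 0 m/s, a = -9.8 m/s².
Falls 91.4 m from rest: t = √(2·91.4/9.8) = 4.32 s; v = g·t = 42.3 m/s.
Final speed = 42.3 m/s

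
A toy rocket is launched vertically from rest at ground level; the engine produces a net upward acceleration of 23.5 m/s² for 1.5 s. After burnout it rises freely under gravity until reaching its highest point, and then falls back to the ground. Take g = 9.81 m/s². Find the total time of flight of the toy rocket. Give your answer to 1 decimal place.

Phase 1 (powered ascent): v₀ = 0 m/s, a = 23.5 m/s².
v = v₀ + at = 0 + (23.5)(1.5) = 35.2 m/s
Δx = v₀t + ½at² = 0·1.5 + 0.5·23.5·1.5² = 26.4 m

Phase 2 (coasting upward): v₀ = 35.2 m/s, a = -9.81 m/s².
v = v₀ + at → t = (0 − 35.2) / -9.81 = 3.59 s
v² = v₀² + 2aΔx → Δx = (0² − 35.2²)/(2·-9.81) = 63.3 m

Phase 3 (free fall): v₀ = 0 m/s, a = -9.81 m/s².
Falls 89.8 m from rest: t = √(2·89.8/9.81) = 4.28 s; v = g·t = 42.0 m/s.
Total time = 1.50 + 3.59 + 4.28 = 9.37 s

9.4 s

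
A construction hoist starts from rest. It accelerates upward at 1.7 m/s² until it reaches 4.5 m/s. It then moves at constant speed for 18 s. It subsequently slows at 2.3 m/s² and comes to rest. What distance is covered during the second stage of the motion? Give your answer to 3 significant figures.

Phase 1 (accelerating): v₀ = 0 m/s, a = 1.7 m/s².
v = v₀ + at → t = (4.5 − 0) / 1.7 = 2.65 s
v² = v₀² + 2aΔx → Δx = (4.5² − 0²)/(2·1.7) = 5.96 m

Phase 2 (constant speed): v₀ = 4.50 m/s, a = 0 m/s².
v = v₀ + at = 4.50 + (0)(18) = 4.50 m/s
Δx = v₀t + ½at² = 4.50·18 + 0.5·0·18² = 81.0 m
Distance in phase 2 = 81.0 m

81.0 m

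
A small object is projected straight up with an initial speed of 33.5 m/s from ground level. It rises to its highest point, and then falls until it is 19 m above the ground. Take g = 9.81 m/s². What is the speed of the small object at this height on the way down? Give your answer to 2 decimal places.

Phase 1 (rising): v₀ = 33.5 m/s, a = -9.81 m/s².
v = v₀ + at → t = (0 − 33.5) / -9.81 = 3.41 s
v² = v₀² + 2aΔx → Δx = (0² − 33.5²)/(2·-9.81) = 57.2 m

Phase 2 (falling): v₀ = 0 m/s, a = -9.81 m/s².
Falls 38.2 m from rest: t = √(2·38.2/9.81) = 2.79 s; v = g·t = 27.4 m/s.
Final speed = 27.4 m/s

27.38 m/s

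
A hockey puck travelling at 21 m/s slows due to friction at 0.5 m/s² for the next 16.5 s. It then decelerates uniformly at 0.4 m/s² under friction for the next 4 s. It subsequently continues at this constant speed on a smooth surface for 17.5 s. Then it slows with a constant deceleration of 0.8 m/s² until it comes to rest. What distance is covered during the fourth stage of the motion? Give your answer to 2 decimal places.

77.70 m

Phase 1 (decelerating): v₀ = 21.0 m/s, a = -0.5 m/s².
v = v₀ + at = 21.0 + (-0.5)(16.5) = 12.8 m/s
Δx = v₀t + ½at² = 21.0·16.5 + 0.5·-0.5·16.5² = 278 m

Phase 2 (decelerating): v₀ = 12.8 m/s, a = -0.4 m/s².
v = v₀ + at = 12.8 + (-0.4)(4) = 11.2 m/s
Δx = v₀t + ½at² = 12.8·4 + 0.5·-0.4·4² = 47.8 m

Phase 3 (constant speed): v₀ = 11.2 m/s, a = 0 m/s².
v = v₀ + at = 11.2 + (0)(17.5) = 11.2 m/s
Δx = v₀t + ½at² = 11.2·17.5 + 0.5·0·17.5² = 195 m

Phase 4 (decelerating): v₀ = 11.2 m/s, a = -0.8 m/s².
v = v₀ + at → t = (0 − 11.2) / -0.8 = 13.9 s
v² = v₀² + 2aΔx → Δx = (0² − 11.2²)/(2·-0.8) = 77.7 m
Distance in phase 4 = 77.7 m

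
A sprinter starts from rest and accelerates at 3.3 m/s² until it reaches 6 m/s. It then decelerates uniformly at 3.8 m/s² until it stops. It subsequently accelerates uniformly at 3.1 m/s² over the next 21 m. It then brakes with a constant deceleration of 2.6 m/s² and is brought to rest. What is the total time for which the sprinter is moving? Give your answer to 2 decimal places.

11.47 s

Phase 1 (accelerating): v₀ = 0 m/s, a = 3.3 m/s².
v = v₀ + at → t = (6 − 0) / 3.3 = 1.82 s
v² = v₀² + 2aΔx → Δx = (6² − 0²)/(2·3.3) = 5.45 m

Phase 2 (decelerating): v₀ = 6.00 m/s, a = -3.8 m/s².
v = v₀ + at → t = (0 − 6.00) / -3.8 = 1.58 s
v² = v₀² + 2aΔx → Δx = (0² − 6.00²)/(2·-3.8) = 4.74 m

Phase 3 (accelerating): v₀ = 0 m/s, a = 3.1 m/s².
v² = v₀² + 2aΔx = 0² + 2·3.1·21 = 130 → v = 11.4 m/s
t = (v − v₀)/a = (11.4 − 0)/3.1 = 3.68 s

Phase 4 (decelerating): v₀ = 11.4 m/s, a = -2.6 m/s².
v = v₀ + at → t = (0 − 11.4) / -2.6 = 4.39 s
v² = v₀² + 2aΔx → Δx = (0² − 11.4²)/(2·-2.6) = 25.0 m
Total time = 1.82 + 1.58 + 3.68 + 4.39 = 11.5 s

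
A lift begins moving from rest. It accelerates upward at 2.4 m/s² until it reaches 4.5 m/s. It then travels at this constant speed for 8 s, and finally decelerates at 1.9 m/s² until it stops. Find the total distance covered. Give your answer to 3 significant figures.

Phase 1 (accelerating): v₀ = 0 m/s, a = 2.4 m/s².
v = v₀ + at → t = (4.5 − 0) / 2.4 = 1.88 s
v² = v₀² + 2aΔx → Δx = (4.5² − 0²)/(2·2.4) = 4.22 m

Phase 2 (constant speed): v₀ = 4.50 m/s, a = 0 m/s².
v = v₀ + at = 4.50 + (0)(8) = 4.50 m/s
Δx = v₀t + ½at² = 4.50·8 + 0.5·0·8² = 36.0 m

Phase 3 (decelerating): v₀ = 4.50 m/s, a = -1.9 m/s².
v = v₀ + at → t = (0 − 4.50) / -1.9 = 2.37 s
v² = v₀² + 2aΔx → Δx = (0² − 4.50²)/(2·-1.9) = 5.33 m
Total distance = 4.22 + 36.0 + 5.33 = 45.5 m

45.5 m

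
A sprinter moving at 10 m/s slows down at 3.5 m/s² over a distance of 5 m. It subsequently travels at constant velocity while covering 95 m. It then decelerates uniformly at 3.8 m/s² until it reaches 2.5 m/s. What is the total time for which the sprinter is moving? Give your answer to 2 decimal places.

13.80 s

Phase 1 (decelerating): v₀ = 10.0 m/s, a = -3.5 m/s².
v² = v₀² + 2aΔx = 10.0² + 2·-3.5·5 = 65.0 → v = 8.06 m/s
t = (v − v₀)/a = (8.06 − 10.0)/-3.5 = 0.554 s

Phase 2 (constant speed): v₀ = 8.06 m/s, a = 0 m/s².
Constant speed: t = d/v = 95/8.06 = 11.8 s

Phase 3 (decelerating): v₀ = 8.06 m/s, a = -3.8 m/s².
v = v₀ + at → t = (2.5 − 8.06) / -3.8 = 1.46 s
v² = v₀² + 2aΔx → Δx = (2.5² − 8.06²)/(2·-3.8) = 7.73 m
Total time = 0.554 + 11.8 + 1.46 = 13.8 s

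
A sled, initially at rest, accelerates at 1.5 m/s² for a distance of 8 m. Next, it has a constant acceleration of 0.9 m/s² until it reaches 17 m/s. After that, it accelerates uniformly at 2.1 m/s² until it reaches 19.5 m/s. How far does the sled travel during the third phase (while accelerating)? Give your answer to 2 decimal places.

21.73 m

Phase 1 (accelerating): v₀ = 0 m/s, a = 1.5 m/s².
v² = v₀² + 2aΔx = 0² + 2·1.5·8 = 24.0 → v = 4.90 m/s
t = (v − v₀)/a = (4.90 − 0)/1.5 = 3.27 s

Phase 2 (accelerating): v₀ = 4.90 m/s, a = 0.9 m/s².
v = v₀ + at → t = (17 − 4.90) / 0.9 = 13.4 s
v² = v₀² + 2aΔx → Δx = (17² − 4.90²)/(2·0.9) = 147 m

Phase 3 (accelerating): v₀ = 17.0 m/s, a = 2.1 m/s².
v = v₀ + at → t = (19.5 − 17.0) / 2.1 = 1.19 s
v² = v₀² + 2aΔx → Δx = (19.5² − 17.0²)/(2·2.1) = 21.7 m
Distance in phase 3 = 21.7 m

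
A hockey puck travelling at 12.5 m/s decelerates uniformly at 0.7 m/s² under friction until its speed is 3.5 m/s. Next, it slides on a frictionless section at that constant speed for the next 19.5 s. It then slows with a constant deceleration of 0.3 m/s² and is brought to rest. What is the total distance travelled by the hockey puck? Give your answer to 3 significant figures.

192 m

Phase 1 (decelerating): v₀ = 12.5 m/s, a = -0.7 m/s².
v = v₀ + at → t = (3.5 − 12.5) / -0.7 = 12.9 s
v² = v₀² + 2aΔx → Δx = (3.5² − 12.5²)/(2·-0.7) = 103 m

Phase 2 (constant speed): v₀ = 3.50 m/s, a = 0 m/s².
v = v₀ + at = 3.50 + (0)(19.5) = 3.50 m/s
Δx = v₀t + ½at² = 3.50·19.5 + 0.5·0·19.5² = 68.2 m

Phase 3 (decelerating): v₀ = 3.50 m/s, a = -0.3 m/s².
v = v₀ + at → t = (0 − 3.50) / -0.3 = 11.7 s
v² = v₀² + 2aΔx → Δx = (0² − 3.50²)/(2·-0.3) = 20.4 m
Total distance = 103 + 68.2 + 20.4 = 192 m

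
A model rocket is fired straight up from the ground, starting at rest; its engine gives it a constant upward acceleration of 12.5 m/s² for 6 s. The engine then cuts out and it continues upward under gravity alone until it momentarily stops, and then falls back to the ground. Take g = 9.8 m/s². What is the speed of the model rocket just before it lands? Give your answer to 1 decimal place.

100.2 m/s

Phase 1 (powered ascent): v₀ = 0 m/s, a = 12.5 m/s².
v = v₀ + at = 0 + (12.5)(6) = 75.0 m/s
Δx = v₀t + ½at² = 0·6 + 0.5·12.5·6² = 225 m

Phase 2 (coasting upward): v₀ = 75.0 m/s, a = -9.8 m/s².
v = v₀ + at → t = (0 − 75.0) / -9.8 = 7.65 s
v² = v₀² + 2aΔx → Δx = (0² − 75.0²)/(2·-9.8) = 287 m

Phase 3 (free fall): v₀ = 0 m/s, a = -9.8 m/s².
Falls 512 m from rest: t = √(2·512/9.8) = 10.2 s; v = g·t = 100 m/s.
Impact speed = 100 m/s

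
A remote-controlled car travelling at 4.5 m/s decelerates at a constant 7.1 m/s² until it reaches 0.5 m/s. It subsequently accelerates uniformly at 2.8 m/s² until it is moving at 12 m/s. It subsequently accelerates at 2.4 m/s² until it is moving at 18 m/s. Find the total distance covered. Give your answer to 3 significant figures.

64.6 m

Phase 1 (decelerating): v₀ = 4.50 m/s, a = -7.1 m/s².
v = v₀ + at → t = (0.5 − 4.50) / -7.1 = 0.563 s
v² = v₀² + 2aΔx → Δx = (0.5² − 4.50²)/(2·-7.1) = 1.41 m

Phase 2 (accelerating): v₀ = 0.500 m/s, a = 2.8 m/s².
v = v₀ + at → t = (12 − 0.500) / 2.8 = 4.11 s
v² = v₀² + 2aΔx → Δx = (12² − 0.500²)/(2·2.8) = 25.7 m

Phase 3 (accelerating): v₀ = 12.0 m/s, a = 2.4 m/s².
v = v₀ + at → t = (18 − 12.0) / 2.4 = 2.50 s
v² = v₀² + 2aΔx → Δx = (18² − 12.0²)/(2·2.4) = 37.5 m
Total distance = 1.41 + 25.7 + 37.5 = 64.6 m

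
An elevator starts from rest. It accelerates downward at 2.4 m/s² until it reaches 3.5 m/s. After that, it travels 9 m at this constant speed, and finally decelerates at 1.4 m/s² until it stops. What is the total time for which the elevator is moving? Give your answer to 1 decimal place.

6.5 s

Phase 1 (accelerating): v₀ = 0 m/s, a = 2.4 m/s².
v = v₀ + at → t = (3.5 − 0) / 2.4 = 1.46 s
v² = v₀² + 2aΔx → Δx = (3.5² − 0²)/(2·2.4) = 2.55 m

Phase 2 (constant speed): v₀ = 3.50 m/s, a = 0 m/s².
Constant speed: t = d/v = 9/3.50 = 2.57 s

Phase 3 (decelerating): v₀ = 3.50 m/s, a = -1.4 m/s².
v = v₀ + at → t = (0 − 3.50) / -1.4 = 2.50 s
v² = v₀² + 2aΔx → Δx = (0² − 3.50²)/(2·-1.4) = 4.38 m
Total time = 1.46 + 2.57 + 2.50 = 6.53 s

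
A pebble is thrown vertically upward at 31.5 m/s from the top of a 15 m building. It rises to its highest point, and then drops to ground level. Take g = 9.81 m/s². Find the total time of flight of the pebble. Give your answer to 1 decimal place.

Phase 1 (rising): v₀ = 31.5 m/s, a = -9.81 m/s².
v = v₀ + at → t = (0 − 31.5) / -9.81 = 3.21 s
v² = v₀² + 2aΔx → Δx = (0² − 31.5²)/(2·-9.81) = 50.6 m

Phase 2 (falling): v₀ = 0 m/s, a = -9.81 m/s².
Falls 65.6 m from rest: t = √(2·65.6/9.81) = 3.66 s; v = g·t = 35.9 m/s.
Total time = 3.21 + 3.66 = 6.87 s

6.9 s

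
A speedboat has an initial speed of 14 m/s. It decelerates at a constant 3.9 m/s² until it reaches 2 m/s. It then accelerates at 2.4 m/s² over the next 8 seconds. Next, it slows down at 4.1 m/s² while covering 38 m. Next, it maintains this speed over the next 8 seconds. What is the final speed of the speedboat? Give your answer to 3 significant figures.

Phase 1 (decelerating): v₀ = 14.0 m/s, a = -3.9 m/s².
v = v₀ + at → t = (2 − 14.0) / -3.9 = 3.08 s
v² = v₀² + 2aΔx → Δx = (2² − 14.0²)/(2·-3.9) = 24.6 m

Phase 2 (accelerating): v₀ = 2.00 m/s, a = 2.4 m/s².
v = v₀ + at = 2.00 + (2.4)(8) = 21.2 m/s
Δx = v₀t + ½at² = 2.00·8 + 0.5·2.4·8² = 92.8 m

Phase 3 (decelerating): v₀ = 21.2 m/s, a = -4.1 m/s².
v² = v₀² + 2aΔx = 21.2² + 2·-4.1·38 = 138 → v = 11.7 m/s
t = (v − v₀)/a = (11.7 − 21.2)/-4.1 = 2.31 s

Phase 4 (constant speed): v₀ = 11.7 m/s, a = 0 m/s².
v = v₀ + at = 11.7 + (0)(8) = 11.7 m/s
Δx = v₀t + ½at² = 11.7·8 + 0.5·0·8² = 93.9 m
Final speed = 11.7 m/s

11.7 m/s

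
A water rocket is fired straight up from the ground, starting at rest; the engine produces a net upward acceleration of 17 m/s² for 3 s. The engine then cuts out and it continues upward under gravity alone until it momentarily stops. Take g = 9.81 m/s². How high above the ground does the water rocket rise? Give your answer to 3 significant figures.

Phase 1 (powered ascent): v₀ = 0 m/s, a = 17 m/s².
v = v₀ + at = 0 + (17)(3) = 51.0 m/s
Δx = v₀t + ½at² = 0·3 + 0.5·17·3² = 76.5 m

Phase 2 (coasting upward): v₀ = 51.0 m/s, a = -9.81 m/s².
v = v₀ + at → t = (0 − 51.0) / -9.81 = 5.20 s
v² = v₀² + 2aΔx → Δx = (0² − 51.0²)/(2·-9.81) = 133 m
Maximum height = 76.5 + 133 = 209 m

209 m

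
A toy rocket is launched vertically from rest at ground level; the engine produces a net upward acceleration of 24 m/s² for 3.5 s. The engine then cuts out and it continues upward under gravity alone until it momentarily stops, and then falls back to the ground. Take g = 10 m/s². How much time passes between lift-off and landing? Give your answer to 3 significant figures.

21.9 s

Phase 1 (powered ascent): v₀ = 0 m/s, a = 24 m/s².
v = v₀ + at = 0 + (24)(3.5) = 84.0 m/s
Δx = v₀t + ½at² = 0·3.5 + 0.5·24·3.5² = 147 m

Phase 2 (coasting upward): v₀ = 84.0 m/s, a = -10 m/s².
v = v₀ + at → t = (0 − 84.0) / -10 = 8.40 s
v² = v₀² + 2aΔx → Δx = (0² − 84.0²)/(2·-10) = 353 m

Phase 3 (free fall): v₀ = 0 m/s, a = -10 m/s².
Falls 500 m from rest: t = √(2·500/10) = 10.0 s; v = g·t = 100 m/s.
Total time = 3.50 + 8.40 + 10.0 = 21.9 s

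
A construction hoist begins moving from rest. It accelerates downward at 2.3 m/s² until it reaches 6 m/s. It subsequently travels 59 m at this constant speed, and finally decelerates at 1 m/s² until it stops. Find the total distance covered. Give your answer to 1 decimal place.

84.8 m

Phase 1 (accelerating): v₀ = 0 m/s, a = 2.3 m/s².
v = v₀ + at → t = (6 − 0) / 2.3 = 2.61 s
v² = v₀² + 2aΔx → Δx = (6² − 0²)/(2·2.3) = 7.83 m

Phase 2 (constant speed): v₀ = 6.00 m/s, a = 0 m/s².
Constant speed: t = d/v = 59/6.00 = 9.83 s

Phase 3 (decelerating): v₀ = 6.00 m/s, a = -1 m/s².
v = v₀ + at → t = (0 − 6.00) / -1 = 6.00 s
v² = v₀² + 2aΔx → Δx = (0² − 6.00²)/(2·-1) = 18.0 m
Total distance = 7.83 + 59.0 + 18.0 = 84.8 m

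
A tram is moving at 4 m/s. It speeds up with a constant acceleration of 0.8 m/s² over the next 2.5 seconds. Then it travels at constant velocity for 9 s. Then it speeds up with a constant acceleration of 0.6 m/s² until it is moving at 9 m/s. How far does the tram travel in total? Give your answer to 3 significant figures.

104 m

Phase 1 (accelerating): v₀ = 4.00 m/s, a = 0.8 m/s².
v = v₀ + at = 4.00 + (0.8)(2.5) = 6.00 m/s
Δx = v₀t + ½at² = 4.00·2.5 + 0.5·0.8·2.5² = 12.5 m

Phase 2 (constant speed): v₀ = 6.00 m/s, a = 0 m/s².
v = v₀ + at = 6.00 + (0)(9) = 6.00 m/s
Δx = v₀t + ½at² = 6.00·9 + 0.5·0·9² = 54.0 m

Phase 3 (accelerating): v₀ = 6.00 m/s, a = 0.6 m/s².
v = v₀ + at → t = (9 − 6.00) / 0.6 = 5.00 s
v² = v₀² + 2aΔx → Δx = (9² − 6.00²)/(2·0.6) = 37.5 m
Total distance = 12.5 + 54.0 + 37.5 = 104 m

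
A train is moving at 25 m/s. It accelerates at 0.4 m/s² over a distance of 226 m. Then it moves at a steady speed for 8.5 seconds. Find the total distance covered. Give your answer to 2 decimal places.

467.29 m

Phase 1 (accelerating): v₀ = 25.0 m/s, a = 0.4 m/s².
v² = v₀² + 2aΔx = 25.0² + 2·0.4·226 = 806 → v = 28.4 m/s
t = (v − v₀)/a = (28.4 − 25.0)/0.4 = 8.47 s

Phase 2 (constant speed): v₀ = 28.4 m/s, a = 0 m/s².
v = v₀ + at = 28.4 + (0)(8.5) = 28.4 m/s
Δx = v₀t + ½at² = 28.4·8.5 + 0.5·0·8.5² = 241 m
Total distance = 226 + 241 = 467 m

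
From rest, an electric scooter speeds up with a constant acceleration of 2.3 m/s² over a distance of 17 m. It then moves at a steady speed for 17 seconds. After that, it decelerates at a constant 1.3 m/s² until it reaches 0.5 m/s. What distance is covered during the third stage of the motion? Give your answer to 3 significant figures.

30.0 m

Phase 1 (accelerating): v₀ = 0 m/s, a = 2.3 m/s².
v² = v₀² + 2aΔx = 0² + 2·2.3·17 = 78.2 → v = 8.84 m/s
t = (v − v₀)/a = (8.84 − 0)/2.3 = 3.84 s

Phase 2 (constant speed): v₀ = 8.84 m/s, a = 0 m/s².
v = v₀ + at = 8.84 + (0)(17) = 8.84 m/s
Δx = v₀t + ½at² = 8.84·17 + 0.5·0·17² = 150 m

Phase 3 (decelerating): v₀ = 8.84 m/s, a = -1.3 m/s².
v = v₀ + at → t = (0.5 − 8.84) / -1.3 = 6.42 s
v² = v₀² + 2aΔx → Δx = (0.5² − 8.84²)/(2·-1.3) = 30.0 m
Distance in phase 3 = 30.0 m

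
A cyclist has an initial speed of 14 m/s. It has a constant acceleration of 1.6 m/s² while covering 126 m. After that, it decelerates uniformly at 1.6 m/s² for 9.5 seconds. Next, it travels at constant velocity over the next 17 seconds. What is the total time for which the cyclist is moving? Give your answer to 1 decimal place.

33.0 s

Phase 1 (accelerating): v₀ = 14.0 m/s, a = 1.6 m/s².
v² = v₀² + 2aΔx = 14.0² + 2·1.6·126 = 599 → v = 24.5 m/s
t = (v − v₀)/a = (24.5 − 14.0)/1.6 = 6.55 s

Phase 2 (decelerating): v₀ = 24.5 m/s, a = -1.6 m/s².
v = v₀ + at = 24.5 + (-1.6)(9.5) = 9.28 m/s
Δx = v₀t + ½at² = 24.5·9.5 + 0.5·-1.6·9.5² = 160 m

Phase 3 (constant speed): v₀ = 9.28 m/s, a = 0 m/s².
v = v₀ + at = 9.28 + (0)(17) = 9.28 m/s
Δx = v₀t + ½at² = 9.28·17 + 0.5·0·17² = 158 m
Total time = 6.55 + 9.50 + 17.0 = 33.0 s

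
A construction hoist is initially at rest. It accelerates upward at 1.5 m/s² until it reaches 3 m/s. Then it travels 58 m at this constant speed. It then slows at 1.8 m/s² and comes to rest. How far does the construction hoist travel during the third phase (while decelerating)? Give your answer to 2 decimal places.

2.50 m

Phase 1 (accelerating): v₀ = 0 m/s, a = 1.5 m/s².
v = v₀ + at → t = (3 − 0) / 1.5 = 2.00 s
v² = v₀² + 2aΔx → Δx = (3² − 0²)/(2·1.5) = 3.00 m

Phase 2 (constant speed): v₀ = 3.00 m/s, a = 0 m/s².
Constant speed: t = d/v = 58/3.00 = 19.3 s

Phase 3 (decelerating): v₀ = 3.00 m/s, a = -1.8 m/s².
v = v₀ + at → t = (0 − 3.00) / -1.8 = 1.67 s
v² = v₀² + 2aΔx → Δx = (0² − 3.00²)/(2·-1.8) = 2.50 m
Distance in phase 3 = 2.50 m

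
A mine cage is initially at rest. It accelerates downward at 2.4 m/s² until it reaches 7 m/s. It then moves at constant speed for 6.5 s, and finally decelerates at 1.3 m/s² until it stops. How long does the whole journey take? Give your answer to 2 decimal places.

14.80 s

Phase 1 (accelerating): v₀ = 0 m/s, a = 2.4 m/s².
v = v₀ + at → t = (7 − 0) / 2.4 = 2.92 s
v² = v₀² + 2aΔx → Δx = (7² − 0²)/(2·2.4) = 10.2 m

Phase 2 (constant speed): v₀ = 7.00 m/s, a = 0 m/s².
v = v₀ + at = 7.00 + (0)(6.5) = 7.00 m/s
Δx = v₀t + ½at² = 7.00·6.5 + 0.5·0·6.5² = 45.5 m

Phase 3 (decelerating): v₀ = 7.00 m/s, a = -1.3 m/s².
v = v₀ + at → t = (0 − 7.00) / -1.3 = 5.38 s
v² = v₀² + 2aΔx → Δx = (0² − 7.00²)/(2·-1.3) = 18.8 m
Total time = 2.92 + 6.50 + 5.38 = 14.8 s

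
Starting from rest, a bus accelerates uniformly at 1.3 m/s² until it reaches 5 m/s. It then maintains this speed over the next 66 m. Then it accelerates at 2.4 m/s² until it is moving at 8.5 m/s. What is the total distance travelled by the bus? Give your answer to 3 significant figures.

85.5 m

Phase 1 (accelerating): v₀ = 0 m/s, a = 1.3 m/s².
v = v₀ + at → t = (5 − 0) / 1.3 = 3.85 s
v² = v₀² + 2aΔx → Δx = (5² − 0²)/(2·1.3) = 9.62 m

Phase 2 (constant speed): v₀ = 5.00 m/s, a = 0 m/s².
Constant speed: t = d/v = 66/5.00 = 13.2 s

Phase 3 (accelerating): v₀ = 5.00 m/s, a = 2.4 m/s².
v = v₀ + at → t = (8.5 − 5.00) / 2.4 = 1.46 s
v² = v₀² + 2aΔx → Δx = (8.5² − 5.00²)/(2·2.4) = 9.84 m
Total distance = 9.62 + 66.0 + 9.84 = 85.5 m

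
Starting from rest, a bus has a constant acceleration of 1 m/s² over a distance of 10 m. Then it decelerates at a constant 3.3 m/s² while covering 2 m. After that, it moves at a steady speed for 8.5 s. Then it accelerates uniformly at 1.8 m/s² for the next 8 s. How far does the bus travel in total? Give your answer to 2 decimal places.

112.63 m

Phase 1 (accelerating): v₀ = 0 m/s, a = 1 m/s².
v² = v₀² + 2aΔx = 0² + 2·1·10 = 20.0 → v = 4.47 m/s
t = (v − v₀)/a = (4.47 − 0)/1 = 4.47 s

Phase 2 (decelerating): v₀ = 4.47 m/s, a = -3.3 m/s².
v² = v₀² + 2aΔx = 4.47² + 2·-3.3·2 = 6.80 → v = 2.61 m/s
t = (v − v₀)/a = (2.61 − 4.47)/-3.3 = 0.565 s

Phase 3 (constant speed): v₀ = 2.61 m/s, a = 0 m/s².
v = v₀ + at = 2.61 + (0)(8.5) = 2.61 m/s
Δx = v₀t + ½at² = 2.61·8.5 + 0.5·0·8.5² = 22.2 m

Phase 4 (accelerating): v₀ = 2.61 m/s, a = 1.8 m/s².
v = v₀ + at = 2.61 + (1.8)(8) = 17.0 m/s
Δx = v₀t + ½at² = 2.61·8 + 0.5·1.8·8² = 78.5 m
Total distance = 10.0 + 2.00 + 22.2 + 78.5 = 113 m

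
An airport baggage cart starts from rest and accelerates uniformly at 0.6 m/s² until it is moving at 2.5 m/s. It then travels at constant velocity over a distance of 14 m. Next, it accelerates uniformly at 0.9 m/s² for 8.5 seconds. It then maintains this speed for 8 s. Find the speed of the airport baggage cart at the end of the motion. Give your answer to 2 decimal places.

Phase 1 (accelerating): v₀ = 0 m/s, a = 0.6 m/s².
v = v₀ + at → t = (2.5 − 0) / 0.6 = 4.17 s
v² = v₀² + 2aΔx → Δx = (2.5² − 0²)/(2·0.6) = 5.21 m

Phase 2 (constant speed): v₀ = 2.50 m/s, a = 0 m/s².
Constant speed: t = d/v = 14/2.50 = 5.60 s

Phase 3 (accelerating): v₀ = 2.50 m/s, a = 0.9 m/s².
v = v₀ + at = 2.50 + (0.9)(8.5) = 10.2 m/s
Δx = v₀t + ½at² = 2.50·8.5 + 0.5·0.9·8.5² = 53.8 m

Phase 4 (constant speed): v₀ = 10.2 m/s, a = 0 m/s².
v = v₀ + at = 10.2 + (0)(8) = 10.2 m/s
Δx = v₀t + ½at² = 10.2·8 + 0.5·0·8² = 81.2 m
Final speed = 10.2 m/s

10.15 m/s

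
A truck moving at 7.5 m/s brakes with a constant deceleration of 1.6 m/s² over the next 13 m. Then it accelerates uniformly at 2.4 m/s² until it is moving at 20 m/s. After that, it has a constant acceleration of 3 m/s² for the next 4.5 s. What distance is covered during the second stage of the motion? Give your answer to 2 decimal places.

80.28 m

Phase 1 (decelerating): v₀ = 7.50 m/s, a = -1.6 m/s².
v² = v₀² + 2aΔx = 7.50² + 2·-1.6·13 = 14.6 → v = 3.83 m/s
t = (v − v₀)/a = (3.83 − 7.50)/-1.6 = 2.30 s

Phase 2 (accelerating): v₀ = 3.83 m/s, a = 2.4 m/s².
v = v₀ + at → t = (20 − 3.83) / 2.4 = 6.74 s
v² = v₀² + 2aΔx → Δx = (20² − 3.83²)/(2·2.4) = 80.3 m
Distance in phase 2 = 80.3 m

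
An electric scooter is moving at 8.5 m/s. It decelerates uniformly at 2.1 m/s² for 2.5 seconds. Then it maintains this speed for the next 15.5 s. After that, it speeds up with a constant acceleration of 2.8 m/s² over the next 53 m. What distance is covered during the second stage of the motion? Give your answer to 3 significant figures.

50.4 m

Phase 1 (decelerating): v₀ = 8.50 m/s, a = -2.1 m/s².
v = v₀ + at = 8.50 + (-2.1)(2.5) = 3.25 m/s
Δx = v₀t + ½at² = 8.50·2.5 + 0.5·-2.1·2.5² = 14.7 m

Phase 2 (constant speed): v₀ = 3.25 m/s, a = 0 m/s².
v = v₀ + at = 3.25 + (0)(15.5) = 3.25 m/s
Δx = v₀t + ½at² = 3.25·15.5 + 0.5·0·15.5² = 50.4 m
Distance in phase 2 = 50.4 m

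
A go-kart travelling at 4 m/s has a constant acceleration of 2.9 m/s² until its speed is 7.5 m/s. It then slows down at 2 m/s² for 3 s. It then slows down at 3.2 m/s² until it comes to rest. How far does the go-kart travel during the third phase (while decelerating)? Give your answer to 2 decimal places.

0.35 m

Phase 1 (accelerating): v₀ = 4.00 m/s, a = 2.9 m/s².
v = v₀ + at → t = (7.5 − 4.00) / 2.9 = 1.21 s
v² = v₀² + 2aΔx → Δx = (7.5² − 4.00²)/(2·2.9) = 6.94 m

Phase 2 (decelerating): v₀ = 7.50 m/s, a = -2 m/s².
v = v₀ + at = 7.50 + (-2)(3) = 1.50 m/s
Δx = v₀t + ½at² = 7.50·3 + 0.5·-2·3² = 13.5 m

Phase 3 (decelerating): v₀ = 1.50 m/s, a = -3.2 m/s².
v = v₀ + at → t = (0 − 1.50) / -3.2 = 0.469 s
v² = v₀² + 2aΔx → Δx = (0² − 1.50²)/(2·-3.2) = 0.352 m
Distance in phase 3 = 0.352 m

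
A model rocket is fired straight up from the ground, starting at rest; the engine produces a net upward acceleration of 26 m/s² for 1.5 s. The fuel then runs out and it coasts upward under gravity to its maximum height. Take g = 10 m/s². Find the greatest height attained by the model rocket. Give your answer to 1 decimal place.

Phase 1 (powered ascent): v₀ = 0 m/s, a = 26 m/s².
v = v₀ + at = 0 + (26)(1.5) = 39.0 m/s
Δx = v₀t + ½at² = 0·1.5 + 0.5·26·1.5² = 29.2 m

Phase 2 (coasting upward): v₀ = 39.0 m/s, a = -10 m/s².
v = v₀ + at → t = (0 − 39.0) / -10 = 3.90 s
v² = v₀² + 2aΔx → Δx = (0² − 39.0²)/(2·-10) = 76.0 m
Maximum height = 29.2 + 76.0 = 105 m

105.3 m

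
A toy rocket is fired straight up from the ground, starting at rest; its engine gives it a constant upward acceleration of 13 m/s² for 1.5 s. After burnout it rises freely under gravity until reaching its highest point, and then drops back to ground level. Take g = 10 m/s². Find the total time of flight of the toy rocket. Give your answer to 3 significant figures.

6.04 s

Phase 1 (powered ascent): v₀ = 0 m/s, a = 13 m/s².
v = v₀ + at = 0 + (13)(1.5) = 19.5 m/s
Δx = v₀t + ½at² = 0·1.5 + 0.5·13·1.5² = 14.6 m

Phase 2 (coasting upward): v₀ = 19.5 m/s, a = -10 m/s².
v = v₀ + at → t = (0 − 19.5) / -10 = 1.95 s
v² = v₀² + 2aΔx → Δx = (0² − 19.5²)/(2·-10) = 19.0 m

Phase 3 (free fall): v₀ = 0 m/s, a = -10 m/s².
Falls 33.6 m from rest: t = √(2·33.6/10) = 2.59 s; v = g·t = 25.9 m/s.
Total time = 1.50 + 1.95 + 2.59 = 6.04 s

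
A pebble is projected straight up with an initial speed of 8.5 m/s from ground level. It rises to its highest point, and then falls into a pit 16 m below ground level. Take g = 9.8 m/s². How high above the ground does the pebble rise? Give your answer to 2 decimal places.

3.69 m

Phase 1 (rising): v₀ = 8.50 m/s, a = -9.8 m/s².
v = v₀ + at → t = (0 − 8.50) / -9.8 = 0.867 s
v² = v₀² + 2aΔx → Δx = (0² − 8.50²)/(2·-9.8) = 3.69 m
Maximum height = 3.69 m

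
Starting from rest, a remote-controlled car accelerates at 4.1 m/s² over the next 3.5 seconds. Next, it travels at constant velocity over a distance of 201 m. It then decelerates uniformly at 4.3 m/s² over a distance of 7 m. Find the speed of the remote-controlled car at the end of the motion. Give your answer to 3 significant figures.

12.1 m/s

Phase 1 (accelerating): v₀ = 0 m/s, a = 4.1 m/s².
v = v₀ + at = 0 + (4.1)(3.5) = 14.3 m/s
Δx = v₀t + ½at² = 0·3.5 + 0.5·4.1·3.5² = 25.1 m

Phase 2 (constant speed): v₀ = 14.3 m/s, a = 0 m/s².
Constant speed: t = d/v = 201/14.3 = 14.0 s

Phase 3 (decelerating): v₀ = 14.3 m/s, a = -4.3 m/s².
v² = v₀² + 2aΔx = 14.3² + 2·-4.3·7 = 146 → v = 12.1 m/s
t = (v − v₀)/a = (12.1 − 14.3)/-4.3 = 0.530 s
Final speed = 12.1 m/s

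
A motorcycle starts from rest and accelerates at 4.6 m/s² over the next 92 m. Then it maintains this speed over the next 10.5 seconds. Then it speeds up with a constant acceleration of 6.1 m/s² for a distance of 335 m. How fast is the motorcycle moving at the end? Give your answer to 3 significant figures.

70.2 m/s

Phase 1 (accelerating): v₀ = 0 m/s, a = 4.6 m/s².
v² = v₀² + 2aΔx = 0² + 2·4.6·92 = 846 → v = 29.1 m/s
t = (v − v₀)/a = (29.1 − 0)/4.6 = 6.32 s

Phase 2 (constant speed): v₀ = 29.1 m/s, a = 0 m/s².
v = v₀ + at = 29.1 + (0)(10.5) = 29.1 m/s
Δx = v₀t + ½at² = 29.1·10.5 + 0.5·0·10.5² = 305 m

Phase 3 (accelerating): v₀ = 29.1 m/s, a = 6.1 m/s².
v² = v₀² + 2aΔx = 29.1² + 2·6.1·335 = 4930 → v = 70.2 m/s
t = (v − v₀)/a = (70.2 − 29.1)/6.1 = 6.75 s
Final speed = 70.2 m/s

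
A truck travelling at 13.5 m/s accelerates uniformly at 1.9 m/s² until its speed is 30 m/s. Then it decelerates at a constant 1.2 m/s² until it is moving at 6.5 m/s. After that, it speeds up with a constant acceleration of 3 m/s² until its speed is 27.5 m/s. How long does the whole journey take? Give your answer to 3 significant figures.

Phase 1 (accelerating): v₀ = 13.5 m/s, a = 1.9 m/s².
v = v₀ + at → t = (30 − 13.5) / 1.9 = 8.68 s
v² = v₀² + 2aΔx → Δx = (30² − 13.5²)/(2·1.9) = 189 m

Phase 2 (decelerating): v₀ = 30.0 m/s, a = -1.2 m/s².
v = v₀ + at → t = (6.5 − 30.0) / -1.2 = 19.6 s
v² = v₀² + 2aΔx → Δx = (6.5² − 30.0²)/(2·-1.2) = 357 m

Phase 3 (accelerating): v₀ = 6.50 m/s, a = 3 m/s².
v = v₀ + at → t = (27.5 − 6.50) / 3 = 7.00 s
v² = v₀² + 2aΔx → Δx = (27.5² − 6.50²)/(2·3) = 119 m
Total time = 8.68 + 19.6 + 7.00 = 35.3 s

35.3 s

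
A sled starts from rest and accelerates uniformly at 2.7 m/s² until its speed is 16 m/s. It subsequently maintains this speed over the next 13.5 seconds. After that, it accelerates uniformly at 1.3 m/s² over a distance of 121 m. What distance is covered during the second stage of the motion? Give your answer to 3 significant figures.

216 m

Phase 1 (accelerating): v₀ = 0 m/s, a = 2.7 m/s².
v = v₀ + at → t = (16 − 0) / 2.7 = 5.93 s
v² = v₀² + 2aΔx → Δx = (16² − 0²)/(2·2.7) = 47.4 m

Phase 2 (constant speed): v₀ = 16.0 m/s, a = 0 m/s².
v = v₀ + at = 16.0 + (0)(13.5) = 16.0 m/s
Δx = v₀t + ½at² = 16.0·13.5 + 0.5·0·13.5² = 216 m
Distance in phase 2 = 216 m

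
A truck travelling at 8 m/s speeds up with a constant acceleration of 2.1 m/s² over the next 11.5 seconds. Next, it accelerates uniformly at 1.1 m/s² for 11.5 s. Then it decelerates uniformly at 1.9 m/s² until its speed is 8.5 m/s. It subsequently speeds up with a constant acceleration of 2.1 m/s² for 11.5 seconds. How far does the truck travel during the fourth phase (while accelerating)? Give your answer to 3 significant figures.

Phase 1 (accelerating): v₀ = 8.00 m/s, a = 2.1 m/s².
v = v₀ + at = 8.00 + (2.1)(11.5) = 32.2 m/s
Δx = v₀t + ½at² = 8.00·11.5 + 0.5·2.1·11.5² = 231 m

Phase 2 (accelerating): v₀ = 32.2 m/s, a = 1.1 m/s².
v = v₀ + at = 32.2 + (1.1)(11.5) = 44.8 m/s
Δx = v₀t + ½at² = 32.2·11.5 + 0.5·1.1·11.5² = 442 m

Phase 3 (decelerating): v₀ = 44.8 m/s, a = -1.9 m/s².
v = v₀ + at → t = (8.5 − 44.8) / -1.9 = 19.1 s
v² = v₀² + 2aΔx → Δx = (8.5² − 44.8²)/(2·-1.9) = 509 m

Phase 4 (accelerating): v₀ = 8.50 m/s, a = 2.1 m/s².
v = v₀ + at = 8.50 + (2.1)(11.5) = 32.7 m/s
Δx = v₀t + ½at² = 8.50·11.5 + 0.5·2.1·11.5² = 237 m
Distance in phase 4 = 237 m

237 m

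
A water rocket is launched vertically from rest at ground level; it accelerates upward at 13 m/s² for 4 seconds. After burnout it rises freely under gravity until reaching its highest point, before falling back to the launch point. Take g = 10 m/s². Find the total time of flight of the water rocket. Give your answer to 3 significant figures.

Phase 1 (powered ascent): v₀ = 0 m/s, a = 13 m/s².
v = v₀ + at = 0 + (13)(4) = 52.0 m/s
Δx = v₀t + ½at² = 0·4 + 0.5·13·4² = 104 m

Phase 2 (coasting upward): v₀ = 52.0 m/s, a = -10 m/s².
v = v₀ + at → t = (0 − 52.0) / -10 = 5.20 s
v² = v₀² + 2aΔx → Δx = (0² − 52.0²)/(2·-10) = 135 m

Phase 3 (free fall): v₀ = 0 m/s, a = -10 m/s².
Falls 239 m from rest: t = √(2·239/10) = 6.92 s; v = g·t = 69.2 m/s.
Total time = 4.00 + 5.20 + 6.92 = 16.1 s

16.1 s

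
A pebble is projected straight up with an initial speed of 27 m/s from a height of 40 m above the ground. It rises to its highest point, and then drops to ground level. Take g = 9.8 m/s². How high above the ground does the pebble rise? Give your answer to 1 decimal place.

Phase 1 (rising): v₀ = 27.0 m/s, a = -9.8 m/s².
v = v₀ + at → t = (0 − 27.0) / -9.8 = 2.76 s
v² = v₀² + 2aΔx → Δx = (0² − 27.0²)/(2·-9.8) = 37.2 m
Maximum height = 40 + 37.2 = 77.2 m

77.2 m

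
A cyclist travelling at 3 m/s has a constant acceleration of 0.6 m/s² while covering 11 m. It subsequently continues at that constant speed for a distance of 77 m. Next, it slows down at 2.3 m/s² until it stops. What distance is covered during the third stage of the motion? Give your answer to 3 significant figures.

4.83 m

Phase 1 (accelerating): v₀ = 3.00 m/s, a = 0.6 m/s².
v² = v₀² + 2aΔx = 3.00² + 2·0.6·11 = 22.2 → v = 4.71 m/s
t = (v − v₀)/a = (4.71 − 3.00)/0.6 = 2.85 s

Phase 2 (constant speed): v₀ = 4.71 m/s, a = 0 m/s².
Constant speed: t = d/v = 77/4.71 = 16.3 s

Phase 3 (decelerating): v₀ = 4.71 m/s, a = -2.3 m/s².
v = v₀ + at → t = (0 − 4.71) / -2.3 = 2.05 s
v² = v₀² + 2aΔx → Δx = (0² − 4.71²)/(2·-2.3) = 4.83 m
Distance in phase 3 = 4.83 m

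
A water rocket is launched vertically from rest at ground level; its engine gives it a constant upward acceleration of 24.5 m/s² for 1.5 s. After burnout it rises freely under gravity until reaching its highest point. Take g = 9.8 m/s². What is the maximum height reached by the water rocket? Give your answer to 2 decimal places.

96.47 m

Phase 1 (powered ascent): v₀ = 0 m/s, a = 24.5 m/s².
v = v₀ + at = 0 + (24.5)(1.5) = 36.8 m/s
Δx = v₀t + ½at² = 0·1.5 + 0.5·24.5·1.5² = 27.6 m

Phase 2 (coasting upward): v₀ = 36.8 m/s, a = -9.8 m/s².
v = v₀ + at → t = (0 − 36.8) / -9.8 = 3.75 s
v² = v₀² + 2aΔx → Δx = (0² − 36.8²)/(2·-9.8) = 68.9 m
Maximum height = 27.6 + 68.9 = 96.5 m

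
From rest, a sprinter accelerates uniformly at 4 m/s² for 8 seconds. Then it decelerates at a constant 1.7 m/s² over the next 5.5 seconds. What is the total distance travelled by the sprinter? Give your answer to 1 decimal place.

Phase 1 (accelerating): v₀ = 0 m/s, a = 4 m/s².
v = v₀ + at = 0 + (4)(8) = 32.0 m/s
Δx = v₀t + ½at² = 0·8 + 0.5·4·8² = 128 m

Phase 2 (decelerating): v₀ = 32.0 m/s, a = -1.7 m/s².
v = v₀ + at = 32.0 + (-1.7)(5.5) = 22.6 m/s
Δx = v₀t + ½at² = 32.0·5.5 + 0.5·-1.7·5.5² = 150 m
Total distance = 128 + 150 = 278 m

278.3 m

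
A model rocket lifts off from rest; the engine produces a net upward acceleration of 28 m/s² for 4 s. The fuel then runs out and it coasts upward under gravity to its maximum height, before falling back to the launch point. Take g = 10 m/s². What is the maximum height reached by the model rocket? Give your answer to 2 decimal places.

Phase 1 (powered ascent): v₀ = 0 m/s, a = 28 m/s².
v = v₀ + at = 0 + (28)(4) = 112 m/s
Δx = v₀t + ½at² = 0·4 + 0.5·28·4² = 224 m

Phase 2 (coasting upward): v₀ = 112 m/s, a = -10 m/s².
v = v₀ + at → t = (0 − 112) / -10 = 11.2 s
v² = v₀² + 2aΔx → Δx = (0² − 112²)/(2·-10) = 627 m
Maximum height = 224 + 627 = 851 m

851.20 m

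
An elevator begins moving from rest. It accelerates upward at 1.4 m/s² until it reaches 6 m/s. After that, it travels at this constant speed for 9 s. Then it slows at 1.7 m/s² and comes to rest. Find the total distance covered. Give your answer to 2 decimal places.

Phase 1 (accelerating): v₀ = 0 m/s, a = 1.4 m/s².
v = v₀ + at → t = (6 − 0) / 1.4 = 4.29 s
v² = v₀² + 2aΔx → Δx = (6² − 0²)/(2·1.4) = 12.9 m

Phase 2 (constant speed): v₀ = 6.00 m/s, a = 0 m/s².
v = v₀ + at = 6.00 + (0)(9) = 6.00 m/s
Δx = v₀t + ½at² = 6.00·9 + 0.5·0·9² = 54.0 m

Phase 3 (decelerating): v₀ = 6.00 m/s, a = -1.7 m/s².
v = v₀ + at → t = (0 − 6.00) / -1.7 = 3.53 s
v² = v₀² + 2aΔx → Δx = (0² − 6.00²)/(2·-1.7) = 10.6 m
Total distance = 12.9 + 54.0 + 10.6 = 77.4 m

77.45 m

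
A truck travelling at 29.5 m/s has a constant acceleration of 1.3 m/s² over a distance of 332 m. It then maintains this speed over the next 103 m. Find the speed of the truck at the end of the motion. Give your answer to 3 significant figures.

41.6 m/s

Phase 1 (accelerating): v₀ = 29.5 m/s, a = 1.3 m/s².
v² = v₀² + 2aΔx = 29.5² + 2·1.3·332 = 1730 → v = 41.6 m/s
t = (v − v₀)/a = (41.6 − 29.5)/1.3 = 9.33 s

Phase 2 (constant speed): v₀ = 41.6 m/s, a = 0 m/s².
Constant speed: t = d/v = 103/41.6 = 2.47 s
Final speed = 41.6 m/s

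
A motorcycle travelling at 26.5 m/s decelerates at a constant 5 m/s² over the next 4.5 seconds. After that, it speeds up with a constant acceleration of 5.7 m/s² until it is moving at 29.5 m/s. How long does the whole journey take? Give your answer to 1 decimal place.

9.0 s

Phase 1 (decelerating): v₀ = 26.5 m/s, a = -5 m/s².
v = v₀ + at = 26.5 + (-5)(4.5) = 4.00 m/s
Δx = v₀t + ½at² = 26.5·4.5 + 0.5·-5·4.5² = 68.6 m

Phase 2 (accelerating): v₀ = 4.00 m/s, a = 5.7 m/s².
v = v₀ + at → t = (29.5 − 4.00) / 5.7 = 4.47 s
v² = v₀² + 2aΔx → Δx = (29.5² − 4.00²)/(2·5.7) = 74.9 m
Total time = 4.50 + 4.47 = 8.97 s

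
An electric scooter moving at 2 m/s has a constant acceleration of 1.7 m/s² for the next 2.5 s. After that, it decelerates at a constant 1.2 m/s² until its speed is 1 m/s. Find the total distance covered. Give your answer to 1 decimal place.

Phase 1 (accelerating): v₀ = 2.00 m/s, a = 1.7 m/s².
v = v₀ + at = 2.00 + (1.7)(2.5) = 6.25 m/s
Δx = v₀t + ½at² = 2.00·2.5 + 0.5·1.7·2.5² = 10.3 m

Phase 2 (decelerating): v₀ = 6.25 m/s, a = -1.2 m/s².
v = v₀ + at → t = (1 − 6.25) / -1.2 = 4.38 s
v² = v₀² + 2aΔx → Δx = (1² − 6.25²)/(2·-1.2) = 15.9 m
Total distance = 10.3 + 15.9 = 26.2 m

26.2 m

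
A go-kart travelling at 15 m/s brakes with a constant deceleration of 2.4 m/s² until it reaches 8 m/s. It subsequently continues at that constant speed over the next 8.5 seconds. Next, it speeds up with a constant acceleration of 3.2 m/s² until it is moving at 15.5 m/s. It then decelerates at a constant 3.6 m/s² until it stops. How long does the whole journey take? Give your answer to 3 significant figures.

18.1 s

Phase 1 (decelerating): v₀ = 15.0 m/s, a = -2.4 m/s².
v = v₀ + at → t = (8 − 15.0) / -2.4 = 2.92 s
v² = v₀² + 2aΔx → Δx = (8² − 15.0²)/(2·-2.4) = 33.5 m

Phase 2 (constant speed): v₀ = 8.00 m/s, a = 0 m/s².
v = v₀ + at = 8.00 + (0)(8.5) = 8.00 m/s
Δx = v₀t + ½at² = 8.00·8.5 + 0.5·0·8.5² = 68.0 m

Phase 3 (accelerating): v₀ = 8.00 m/s, a = 3.2 m/s².
v = v₀ + at → t = (15.5 − 8.00) / 3.2 = 2.34 s
v² = v₀² + 2aΔx → Δx = (15.5² − 8.00²)/(2·3.2) = 27.5 m

Phase 4 (decelerating): v₀ = 15.5 m/s, a = -3.6 m/s².
v = v₀ + at → t = (0 − 15.5) / -3.6 = 4.31 s
v² = v₀² + 2aΔx → Δx = (0² − 15.5²)/(2·-3.6) = 33.4 m
Total time = 2.92 + 8.50 + 2.34 + 4.31 = 18.1 s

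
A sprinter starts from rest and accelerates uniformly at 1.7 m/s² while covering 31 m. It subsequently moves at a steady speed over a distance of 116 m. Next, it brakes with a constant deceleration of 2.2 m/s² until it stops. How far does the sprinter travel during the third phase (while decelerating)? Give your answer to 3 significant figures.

Phase 1 (accelerating): v₀ = 0 m/s, a = 1.7 m/s².
v² = v₀² + 2aΔx = 0² + 2·1.7·31 = 105 → v = 10.3 m/s
t = (v − v₀)/a = (10.3 − 0)/1.7 = 6.04 s

Phase 2 (constant speed): v₀ = 10.3 m/s, a = 0 m/s².
Constant speed: t = d/v = 116/10.3 = 11.3 s

Phase 3 (decelerating): v₀ = 10.3 m/s, a = -2.2 m/s².
v = v₀ + at → t = (0 − 10.3) / -2.2 = 4.67 s
v² = v₀² + 2aΔx → Δx = (0² − 10.3²)/(2·-2.2) = 24.0 m
Distance in phase 3 = 24.0 m

24.0 m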